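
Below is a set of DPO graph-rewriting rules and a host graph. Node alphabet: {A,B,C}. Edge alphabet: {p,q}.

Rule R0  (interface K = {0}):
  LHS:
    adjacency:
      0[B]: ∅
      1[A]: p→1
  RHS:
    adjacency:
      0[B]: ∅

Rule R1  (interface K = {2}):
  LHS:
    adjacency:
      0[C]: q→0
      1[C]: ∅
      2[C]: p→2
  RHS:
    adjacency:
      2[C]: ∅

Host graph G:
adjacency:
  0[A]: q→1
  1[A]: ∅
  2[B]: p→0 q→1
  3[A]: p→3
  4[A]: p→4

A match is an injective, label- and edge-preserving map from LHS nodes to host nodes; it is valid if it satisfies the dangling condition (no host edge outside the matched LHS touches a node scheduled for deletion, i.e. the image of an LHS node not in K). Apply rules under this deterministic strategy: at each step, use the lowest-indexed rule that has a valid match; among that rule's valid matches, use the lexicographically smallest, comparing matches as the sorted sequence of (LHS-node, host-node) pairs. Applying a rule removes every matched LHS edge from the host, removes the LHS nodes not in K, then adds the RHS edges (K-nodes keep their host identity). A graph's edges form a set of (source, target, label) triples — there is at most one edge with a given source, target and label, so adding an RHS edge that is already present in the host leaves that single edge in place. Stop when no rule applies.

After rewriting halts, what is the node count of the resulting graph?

Answer: 3

Rewrite trace:
[0] host  ⇒  5 nodes, 5 edges  {0-q->1 2-p->0 2-q->1 3-p->3 4-p->4}
[1] R0 @ {0↦2, 1↦3}  ⇒  4 nodes, 4 edges  {0-q->1 2-p->0 2-q->1 4-p->4}
[2] R0 @ {0↦2, 1↦4}  ⇒  3 nodes, 3 edges  {0-q->1 2-p->0 2-q->1}
final graph: no rule applies after step 2
NF nodes: {0:A, 1:A, 2:B}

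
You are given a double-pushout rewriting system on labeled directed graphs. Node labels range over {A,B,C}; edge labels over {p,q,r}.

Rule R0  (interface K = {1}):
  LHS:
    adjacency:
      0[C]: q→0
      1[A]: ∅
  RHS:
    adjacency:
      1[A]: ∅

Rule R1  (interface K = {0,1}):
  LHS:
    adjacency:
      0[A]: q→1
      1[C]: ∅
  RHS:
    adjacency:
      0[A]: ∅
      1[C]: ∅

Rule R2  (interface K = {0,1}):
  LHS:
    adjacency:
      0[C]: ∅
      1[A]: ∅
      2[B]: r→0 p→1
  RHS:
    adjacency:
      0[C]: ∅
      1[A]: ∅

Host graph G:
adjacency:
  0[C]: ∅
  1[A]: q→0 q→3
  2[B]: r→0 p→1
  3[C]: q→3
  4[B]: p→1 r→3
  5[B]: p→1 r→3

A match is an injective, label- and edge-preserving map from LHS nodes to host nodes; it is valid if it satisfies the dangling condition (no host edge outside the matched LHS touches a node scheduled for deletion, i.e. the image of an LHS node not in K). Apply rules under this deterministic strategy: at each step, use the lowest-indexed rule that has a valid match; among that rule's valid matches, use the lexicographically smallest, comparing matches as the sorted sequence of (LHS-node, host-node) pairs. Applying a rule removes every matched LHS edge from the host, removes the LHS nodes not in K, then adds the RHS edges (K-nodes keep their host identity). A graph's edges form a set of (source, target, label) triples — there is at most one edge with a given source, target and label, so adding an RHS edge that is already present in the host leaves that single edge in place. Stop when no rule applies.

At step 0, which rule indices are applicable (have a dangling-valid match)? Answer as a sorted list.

R0: no valid match — 1 raw match, all fail dangling condition
R1: 2 valid matches — {0↦1, 1↦0}, {0↦1, 1↦3}
R2: 3 valid matches — {0↦0, 1↦1, 2↦2}, {0↦3, 1↦1, 2↦4}, {0↦3, 1↦1, 2↦5}

Answer: [R1,R2]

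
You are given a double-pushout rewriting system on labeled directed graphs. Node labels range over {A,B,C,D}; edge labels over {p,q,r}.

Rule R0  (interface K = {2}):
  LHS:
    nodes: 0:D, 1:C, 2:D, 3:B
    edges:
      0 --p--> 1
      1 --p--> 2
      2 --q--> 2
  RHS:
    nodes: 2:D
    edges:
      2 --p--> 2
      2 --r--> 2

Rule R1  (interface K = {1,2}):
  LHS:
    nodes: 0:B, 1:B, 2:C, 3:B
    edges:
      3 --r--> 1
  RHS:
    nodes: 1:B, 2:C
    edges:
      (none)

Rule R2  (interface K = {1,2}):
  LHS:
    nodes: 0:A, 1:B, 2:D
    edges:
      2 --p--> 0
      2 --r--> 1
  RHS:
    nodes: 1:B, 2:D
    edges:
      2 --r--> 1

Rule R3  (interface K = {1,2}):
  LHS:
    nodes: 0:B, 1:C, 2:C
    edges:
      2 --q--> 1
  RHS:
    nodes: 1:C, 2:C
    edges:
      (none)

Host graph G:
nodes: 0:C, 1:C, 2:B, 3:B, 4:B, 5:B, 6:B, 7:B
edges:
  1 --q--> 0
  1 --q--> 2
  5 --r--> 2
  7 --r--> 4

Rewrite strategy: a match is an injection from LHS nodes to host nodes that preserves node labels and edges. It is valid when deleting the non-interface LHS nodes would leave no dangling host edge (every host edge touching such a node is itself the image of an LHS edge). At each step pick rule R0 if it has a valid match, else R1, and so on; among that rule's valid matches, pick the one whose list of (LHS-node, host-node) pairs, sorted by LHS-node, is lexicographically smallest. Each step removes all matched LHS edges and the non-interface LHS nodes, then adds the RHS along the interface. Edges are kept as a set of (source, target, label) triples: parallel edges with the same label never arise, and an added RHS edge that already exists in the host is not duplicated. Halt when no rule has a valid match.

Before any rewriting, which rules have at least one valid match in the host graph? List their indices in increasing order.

R0: no valid match — LHS pattern not found
R1: 8 valid matches — {0↦3, 1↦2, 2↦0, 3↦5}, {0↦3, 1↦2, 2↦1, 3↦5}, {0↦3, 1↦4, 2↦0, 3↦7} (+5 more)
R2: no valid match — LHS pattern not found
R3: 2 valid matches — {0↦3, 1↦0, 2↦1}, {0↦6, 1↦0, 2↦1}

Answer: [R1,R3]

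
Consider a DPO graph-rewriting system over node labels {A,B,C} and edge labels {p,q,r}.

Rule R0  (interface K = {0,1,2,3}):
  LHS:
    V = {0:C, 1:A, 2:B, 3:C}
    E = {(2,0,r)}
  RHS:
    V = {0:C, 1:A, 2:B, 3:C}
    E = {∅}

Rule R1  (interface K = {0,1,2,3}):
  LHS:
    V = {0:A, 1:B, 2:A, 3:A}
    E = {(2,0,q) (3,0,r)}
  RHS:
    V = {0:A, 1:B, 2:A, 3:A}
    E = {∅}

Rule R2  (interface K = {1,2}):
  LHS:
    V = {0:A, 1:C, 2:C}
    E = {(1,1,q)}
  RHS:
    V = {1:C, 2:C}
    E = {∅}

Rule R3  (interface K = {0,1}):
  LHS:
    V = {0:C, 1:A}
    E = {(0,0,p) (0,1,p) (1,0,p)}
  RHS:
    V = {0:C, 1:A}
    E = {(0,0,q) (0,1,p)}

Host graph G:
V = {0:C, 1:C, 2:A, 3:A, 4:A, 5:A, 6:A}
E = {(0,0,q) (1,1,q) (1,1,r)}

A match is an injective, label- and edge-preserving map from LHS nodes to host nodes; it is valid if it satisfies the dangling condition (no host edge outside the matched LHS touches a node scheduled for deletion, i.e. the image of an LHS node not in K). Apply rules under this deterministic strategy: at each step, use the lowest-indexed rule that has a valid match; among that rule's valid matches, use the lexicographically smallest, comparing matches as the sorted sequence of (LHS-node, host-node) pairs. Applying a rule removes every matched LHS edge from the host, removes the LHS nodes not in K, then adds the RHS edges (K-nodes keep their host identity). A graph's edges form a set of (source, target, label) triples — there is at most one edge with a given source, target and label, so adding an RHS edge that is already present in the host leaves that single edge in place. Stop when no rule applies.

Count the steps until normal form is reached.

Answer: 2

Derivation:
initial: |V|=7 |E|=3  E = 0-q->0 1-q->1 1-r->1
step 1: apply R2 at {0↦2, 1↦0, 2↦1}  → |V|=6 |E|=2  E = 1-q->1 1-r->1
step 2: apply R2 at {0↦3, 1↦1, 2↦0}  → |V|=5 |E|=1  E = 1-r->1
halt: no rule applies after step 2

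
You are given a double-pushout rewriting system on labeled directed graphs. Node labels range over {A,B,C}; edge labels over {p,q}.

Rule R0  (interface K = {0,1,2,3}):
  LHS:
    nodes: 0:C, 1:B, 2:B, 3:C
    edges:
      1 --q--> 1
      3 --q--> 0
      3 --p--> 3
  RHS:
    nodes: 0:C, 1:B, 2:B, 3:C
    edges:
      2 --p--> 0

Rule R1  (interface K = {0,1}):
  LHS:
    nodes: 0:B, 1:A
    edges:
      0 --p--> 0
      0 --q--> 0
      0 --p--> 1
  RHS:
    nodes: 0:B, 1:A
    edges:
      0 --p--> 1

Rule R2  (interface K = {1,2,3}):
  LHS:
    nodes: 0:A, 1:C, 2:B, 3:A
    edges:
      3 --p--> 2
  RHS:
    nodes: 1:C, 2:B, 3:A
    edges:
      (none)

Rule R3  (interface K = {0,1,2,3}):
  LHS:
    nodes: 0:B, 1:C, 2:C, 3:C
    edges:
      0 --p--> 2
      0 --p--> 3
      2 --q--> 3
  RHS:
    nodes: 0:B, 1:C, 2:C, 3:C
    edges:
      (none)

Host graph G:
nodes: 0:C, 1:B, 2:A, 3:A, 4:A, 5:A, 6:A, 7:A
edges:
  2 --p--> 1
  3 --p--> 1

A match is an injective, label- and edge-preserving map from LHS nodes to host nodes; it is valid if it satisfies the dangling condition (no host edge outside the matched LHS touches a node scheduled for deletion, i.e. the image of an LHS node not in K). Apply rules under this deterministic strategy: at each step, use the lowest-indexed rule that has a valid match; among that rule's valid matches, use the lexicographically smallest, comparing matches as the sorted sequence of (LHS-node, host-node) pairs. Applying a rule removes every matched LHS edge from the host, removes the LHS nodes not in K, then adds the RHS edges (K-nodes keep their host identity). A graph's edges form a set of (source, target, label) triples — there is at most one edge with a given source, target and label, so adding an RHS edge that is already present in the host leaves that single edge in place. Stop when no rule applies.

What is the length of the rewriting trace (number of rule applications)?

start.  V:8 E:2  edges: 2-p->1 3-p->1
1. fire R2 via {0↦4, 1↦0, 2↦1, 3↦2}  →  V:7 E:1  edges: 3-p->1
2. fire R2 via {0↦2, 1↦0, 2↦1, 3↦3}  →  V:6 E:0  edges: ∅
normal form: no rule applies after step 2

Answer: 2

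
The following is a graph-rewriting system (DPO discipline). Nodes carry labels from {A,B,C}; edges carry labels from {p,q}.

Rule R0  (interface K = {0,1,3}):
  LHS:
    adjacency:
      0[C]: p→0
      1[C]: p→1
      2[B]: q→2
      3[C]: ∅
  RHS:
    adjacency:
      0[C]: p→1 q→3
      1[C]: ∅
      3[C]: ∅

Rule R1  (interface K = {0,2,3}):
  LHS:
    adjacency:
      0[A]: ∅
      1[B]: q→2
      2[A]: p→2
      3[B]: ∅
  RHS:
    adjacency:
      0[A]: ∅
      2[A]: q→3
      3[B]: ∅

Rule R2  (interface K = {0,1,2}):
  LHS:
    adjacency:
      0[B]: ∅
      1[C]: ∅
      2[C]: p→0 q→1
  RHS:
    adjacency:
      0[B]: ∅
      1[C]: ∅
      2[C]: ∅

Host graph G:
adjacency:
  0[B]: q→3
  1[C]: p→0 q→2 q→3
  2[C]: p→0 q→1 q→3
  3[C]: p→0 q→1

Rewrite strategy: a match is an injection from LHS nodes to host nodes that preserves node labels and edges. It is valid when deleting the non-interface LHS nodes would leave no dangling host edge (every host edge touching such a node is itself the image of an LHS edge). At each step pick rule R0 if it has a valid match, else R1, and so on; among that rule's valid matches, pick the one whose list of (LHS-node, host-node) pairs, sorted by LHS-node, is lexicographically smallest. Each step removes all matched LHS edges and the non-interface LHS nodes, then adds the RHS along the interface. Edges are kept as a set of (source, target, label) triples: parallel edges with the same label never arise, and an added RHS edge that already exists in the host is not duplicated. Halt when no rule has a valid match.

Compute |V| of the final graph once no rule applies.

[0] host  ⇒  4 nodes, 9 edges  {0-q->3 1-p->0 1-q->2 1-q->3 2-p->0 2-q->1 2-q->3 3-p->0 3-q->1}
[1] R2 @ {0↦0, 1↦1, 2↦2}  ⇒  4 nodes, 7 edges  {0-q->3 1-p->0 1-q->2 1-q->3 2-q->3 3-p->0 3-q->1}
[2] R2 @ {0↦0, 1↦1, 2↦3}  ⇒  4 nodes, 5 edges  {0-q->3 1-p->0 1-q->2 1-q->3 2-q->3}
[3] R2 @ {0↦0, 1↦2, 2↦1}  ⇒  4 nodes, 3 edges  {0-q->3 1-q->3 2-q->3}
halt: no rule applies after step 3
NF nodes: {0:B, 1:C, 2:C, 3:C}

Answer: 4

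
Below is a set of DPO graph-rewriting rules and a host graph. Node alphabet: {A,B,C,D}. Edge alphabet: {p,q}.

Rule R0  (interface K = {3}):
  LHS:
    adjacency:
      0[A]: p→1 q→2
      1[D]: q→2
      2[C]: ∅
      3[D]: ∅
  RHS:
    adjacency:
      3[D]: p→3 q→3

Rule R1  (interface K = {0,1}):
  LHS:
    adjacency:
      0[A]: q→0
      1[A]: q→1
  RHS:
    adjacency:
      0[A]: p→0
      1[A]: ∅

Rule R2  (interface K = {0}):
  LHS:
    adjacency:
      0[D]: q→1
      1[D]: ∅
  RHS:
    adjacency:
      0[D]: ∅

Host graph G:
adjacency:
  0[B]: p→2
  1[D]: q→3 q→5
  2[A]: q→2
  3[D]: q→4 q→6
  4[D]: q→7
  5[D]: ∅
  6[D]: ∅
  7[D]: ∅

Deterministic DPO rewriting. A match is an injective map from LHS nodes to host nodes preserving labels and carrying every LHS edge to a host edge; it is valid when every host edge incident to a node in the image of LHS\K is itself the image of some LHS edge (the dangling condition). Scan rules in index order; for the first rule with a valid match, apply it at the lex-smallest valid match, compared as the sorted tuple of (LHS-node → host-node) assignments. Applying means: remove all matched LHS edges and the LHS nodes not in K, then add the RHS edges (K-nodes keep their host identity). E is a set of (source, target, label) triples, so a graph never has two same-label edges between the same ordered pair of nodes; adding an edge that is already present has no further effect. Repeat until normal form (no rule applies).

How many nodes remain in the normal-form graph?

Answer: 3

Rewrite trace:
initial: |V|=8 |E|=7  E = 0-p->2 1-q->3 1-q->5 2-q->2 3-q->4 3-q->6 4-q->7
step 1: apply R2 at {0↦1, 1↦5}  → |V|=7 |E|=6  E = 0-p->2 1-q->3 2-q->2 3-q->4 3-q->6 4-q->7
step 2: apply R2 at {0↦3, 1↦6}  → |V|=6 |E|=5  E = 0-p->2 1-q->3 2-q->2 3-q->4 4-q->7
step 3: apply R2 at {0↦4, 1↦7}  → |V|=5 |E|=4  E = 0-p->2 1-q->3 2-q->2 3-q->4
step 4: apply R2 at {0↦3, 1↦4}  → |V|=4 |E|=3  E = 0-p->2 1-q->3 2-q->2
step 5: apply R2 at {0↦1, 1↦3}  → |V|=3 |E|=2  E = 0-p->2 2-q->2
halt: no rule applies after step 5
NF nodes: {0:B, 1:D, 2:A}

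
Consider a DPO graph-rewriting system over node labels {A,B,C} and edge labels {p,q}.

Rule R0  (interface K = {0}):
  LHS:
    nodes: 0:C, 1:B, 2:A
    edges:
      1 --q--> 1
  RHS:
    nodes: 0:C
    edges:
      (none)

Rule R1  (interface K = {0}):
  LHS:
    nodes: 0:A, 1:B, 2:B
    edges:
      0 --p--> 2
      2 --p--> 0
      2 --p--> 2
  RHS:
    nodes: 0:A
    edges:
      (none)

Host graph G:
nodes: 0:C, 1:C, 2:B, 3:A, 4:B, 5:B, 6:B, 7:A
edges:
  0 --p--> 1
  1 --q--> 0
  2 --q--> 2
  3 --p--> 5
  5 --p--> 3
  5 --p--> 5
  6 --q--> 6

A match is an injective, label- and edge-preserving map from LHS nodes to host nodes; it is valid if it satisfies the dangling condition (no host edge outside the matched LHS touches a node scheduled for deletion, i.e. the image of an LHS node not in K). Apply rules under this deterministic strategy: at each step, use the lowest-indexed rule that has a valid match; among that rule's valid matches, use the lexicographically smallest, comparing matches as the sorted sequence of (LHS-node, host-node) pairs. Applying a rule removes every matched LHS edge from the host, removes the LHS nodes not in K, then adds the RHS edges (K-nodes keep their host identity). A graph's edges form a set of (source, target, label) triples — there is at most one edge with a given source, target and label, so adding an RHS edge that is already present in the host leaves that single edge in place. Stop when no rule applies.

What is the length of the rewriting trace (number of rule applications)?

Answer: 3

Rewrite trace:
initial: |V|=8 |E|=7  E = 0-p->1 1-q->0 2-q->2 3-p->5 5-p->3 5-p->5 6-q->6
step 1: apply R0 at {0↦0, 1↦2, 2↦7}  → |V|=6 |E|=6  E = 0-p->1 1-q->0 3-p->5 5-p->3 5-p->5 6-q->6
step 2: apply R1 at {0↦3, 1↦4, 2↦5}  → |V|=4 |E|=3  E = 0-p->1 1-q->0 6-q->6
step 3: apply R0 at {0↦0, 1↦6, 2↦3}  → |V|=2 |E|=2  E = 0-p->1 1-q->0
halt: no rule applies after step 3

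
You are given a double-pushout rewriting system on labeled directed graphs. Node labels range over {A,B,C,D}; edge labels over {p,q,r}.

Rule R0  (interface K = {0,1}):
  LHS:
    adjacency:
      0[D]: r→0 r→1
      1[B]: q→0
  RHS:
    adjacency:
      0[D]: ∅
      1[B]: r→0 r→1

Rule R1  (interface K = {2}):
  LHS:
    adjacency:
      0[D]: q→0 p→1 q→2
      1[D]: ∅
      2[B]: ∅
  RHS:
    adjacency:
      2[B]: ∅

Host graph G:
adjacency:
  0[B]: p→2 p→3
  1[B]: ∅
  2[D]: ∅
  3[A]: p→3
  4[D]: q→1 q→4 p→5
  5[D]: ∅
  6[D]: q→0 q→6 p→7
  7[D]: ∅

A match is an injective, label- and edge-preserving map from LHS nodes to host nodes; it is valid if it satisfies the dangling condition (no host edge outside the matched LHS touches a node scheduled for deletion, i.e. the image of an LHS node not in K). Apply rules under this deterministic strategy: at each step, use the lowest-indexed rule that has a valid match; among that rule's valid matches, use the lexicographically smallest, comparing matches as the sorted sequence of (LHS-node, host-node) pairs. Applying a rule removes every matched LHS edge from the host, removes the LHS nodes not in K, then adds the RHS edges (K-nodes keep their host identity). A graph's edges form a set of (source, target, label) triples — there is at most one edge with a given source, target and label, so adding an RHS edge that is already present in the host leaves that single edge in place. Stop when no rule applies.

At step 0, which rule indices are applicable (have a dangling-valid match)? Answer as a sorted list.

Answer: [R1]

Steps:
R0: no valid match — LHS pattern not found
R1: 2 valid matches — {0↦4, 1↦5, 2↦1}, {0↦6, 1↦7, 2↦0}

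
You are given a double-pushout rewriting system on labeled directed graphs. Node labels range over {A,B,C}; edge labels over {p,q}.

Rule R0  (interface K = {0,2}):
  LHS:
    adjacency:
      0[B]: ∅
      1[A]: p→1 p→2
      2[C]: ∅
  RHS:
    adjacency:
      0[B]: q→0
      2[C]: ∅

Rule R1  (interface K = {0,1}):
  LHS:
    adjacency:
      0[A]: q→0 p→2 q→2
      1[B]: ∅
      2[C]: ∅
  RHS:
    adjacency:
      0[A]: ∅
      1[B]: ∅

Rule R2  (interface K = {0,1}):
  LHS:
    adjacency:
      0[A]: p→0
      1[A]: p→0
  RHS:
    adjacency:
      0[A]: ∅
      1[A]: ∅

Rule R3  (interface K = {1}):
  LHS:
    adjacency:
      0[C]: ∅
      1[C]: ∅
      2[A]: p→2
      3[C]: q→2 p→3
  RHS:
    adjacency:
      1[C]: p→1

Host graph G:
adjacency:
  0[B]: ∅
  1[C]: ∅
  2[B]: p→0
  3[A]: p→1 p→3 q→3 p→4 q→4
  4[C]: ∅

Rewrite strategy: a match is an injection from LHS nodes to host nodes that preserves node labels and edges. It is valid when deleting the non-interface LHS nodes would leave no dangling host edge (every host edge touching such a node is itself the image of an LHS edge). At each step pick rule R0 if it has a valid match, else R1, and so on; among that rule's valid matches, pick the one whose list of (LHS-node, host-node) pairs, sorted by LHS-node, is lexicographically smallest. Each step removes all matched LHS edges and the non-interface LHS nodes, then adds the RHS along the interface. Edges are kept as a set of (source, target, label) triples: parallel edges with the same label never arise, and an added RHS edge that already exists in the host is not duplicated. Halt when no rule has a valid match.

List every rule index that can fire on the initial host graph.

R0: no valid match — 4 raw matches, all fail dangling condition
R1: 2 valid matches — {0↦3, 1↦0, 2↦4}, {0↦3, 1↦2, 2↦4}
R2: no valid match — LHS pattern not found
R3: no valid match — LHS pattern not found

Answer: [R1]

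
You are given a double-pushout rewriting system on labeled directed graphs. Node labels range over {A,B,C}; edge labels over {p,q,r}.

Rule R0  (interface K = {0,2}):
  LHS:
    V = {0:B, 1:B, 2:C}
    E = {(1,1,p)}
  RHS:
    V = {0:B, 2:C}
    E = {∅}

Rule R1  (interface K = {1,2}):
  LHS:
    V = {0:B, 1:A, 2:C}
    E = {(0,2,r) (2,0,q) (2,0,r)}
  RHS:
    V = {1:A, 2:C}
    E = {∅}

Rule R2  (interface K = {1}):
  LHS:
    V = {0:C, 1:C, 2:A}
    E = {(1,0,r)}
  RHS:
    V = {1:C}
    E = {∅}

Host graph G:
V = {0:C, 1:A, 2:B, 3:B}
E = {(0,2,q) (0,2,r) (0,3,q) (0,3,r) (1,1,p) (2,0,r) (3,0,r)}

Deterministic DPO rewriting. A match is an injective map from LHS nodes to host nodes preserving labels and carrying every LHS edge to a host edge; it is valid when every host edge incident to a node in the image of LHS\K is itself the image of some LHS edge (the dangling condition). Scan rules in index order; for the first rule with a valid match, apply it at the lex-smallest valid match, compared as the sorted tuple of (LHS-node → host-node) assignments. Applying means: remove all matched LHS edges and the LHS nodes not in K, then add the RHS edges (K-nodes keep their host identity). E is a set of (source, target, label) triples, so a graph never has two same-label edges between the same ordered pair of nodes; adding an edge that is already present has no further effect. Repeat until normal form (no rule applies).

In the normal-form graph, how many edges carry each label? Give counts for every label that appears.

[0] host  ⇒  4 nodes, 7 edges  {0-q->2 0-r->2 0-q->3 0-r->3 1-p->1 2-r->0 3-r->0}
[1] R1 @ {0↦2, 1↦1, 2↦0}  ⇒  3 nodes, 4 edges  {0-q->3 0-r->3 1-p->1 3-r->0}
[2] R1 @ {0↦3, 1↦1, 2↦0}  ⇒  2 nodes, 1 edges  {1-p->1}
final graph: no rule applies after step 2
NF edges: [(1, 1, 'p')]

Answer: p:1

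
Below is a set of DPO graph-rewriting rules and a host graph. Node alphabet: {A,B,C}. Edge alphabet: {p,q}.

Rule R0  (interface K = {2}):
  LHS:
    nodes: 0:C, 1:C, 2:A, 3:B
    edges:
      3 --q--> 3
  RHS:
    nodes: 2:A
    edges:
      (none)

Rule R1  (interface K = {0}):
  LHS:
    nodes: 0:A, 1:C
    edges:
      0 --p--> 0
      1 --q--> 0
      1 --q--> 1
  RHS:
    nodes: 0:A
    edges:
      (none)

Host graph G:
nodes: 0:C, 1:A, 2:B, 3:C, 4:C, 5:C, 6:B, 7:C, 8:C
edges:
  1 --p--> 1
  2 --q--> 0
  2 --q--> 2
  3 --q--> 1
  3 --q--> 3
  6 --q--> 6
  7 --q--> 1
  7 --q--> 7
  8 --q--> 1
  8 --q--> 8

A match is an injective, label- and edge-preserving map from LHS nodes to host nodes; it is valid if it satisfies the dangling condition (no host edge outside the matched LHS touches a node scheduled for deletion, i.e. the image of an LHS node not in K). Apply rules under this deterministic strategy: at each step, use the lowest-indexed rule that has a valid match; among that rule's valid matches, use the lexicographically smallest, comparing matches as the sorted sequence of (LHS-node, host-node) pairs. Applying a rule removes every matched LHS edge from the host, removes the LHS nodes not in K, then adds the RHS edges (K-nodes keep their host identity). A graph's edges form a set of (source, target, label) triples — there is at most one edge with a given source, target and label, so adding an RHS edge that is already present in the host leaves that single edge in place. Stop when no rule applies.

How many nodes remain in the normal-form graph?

start.  V:9 E:10  edges: 1-p->1 2-q->0 2-q->2 3-q->1 3-q->3 6-q->6 7-q->1 7-q->7 8-q->1 8-q->8
1. fire R0 via {0↦4, 1↦5, 2↦1, 3↦6}  →  V:6 E:9  edges: 1-p->1 2-q->0 2-q->2 3-q->1 3-q->3 7-q->1 7-q->7 8-q->1 8-q->8
2. fire R1 via {0↦1, 1↦3}  →  V:5 E:6  edges: 2-q->0 2-q->2 7-q->1 7-q->7 8-q->1 8-q->8
final graph: no rule applies after step 2
NF nodes: {0:C, 1:A, 2:B, 7:C, 8:C}

Answer: 5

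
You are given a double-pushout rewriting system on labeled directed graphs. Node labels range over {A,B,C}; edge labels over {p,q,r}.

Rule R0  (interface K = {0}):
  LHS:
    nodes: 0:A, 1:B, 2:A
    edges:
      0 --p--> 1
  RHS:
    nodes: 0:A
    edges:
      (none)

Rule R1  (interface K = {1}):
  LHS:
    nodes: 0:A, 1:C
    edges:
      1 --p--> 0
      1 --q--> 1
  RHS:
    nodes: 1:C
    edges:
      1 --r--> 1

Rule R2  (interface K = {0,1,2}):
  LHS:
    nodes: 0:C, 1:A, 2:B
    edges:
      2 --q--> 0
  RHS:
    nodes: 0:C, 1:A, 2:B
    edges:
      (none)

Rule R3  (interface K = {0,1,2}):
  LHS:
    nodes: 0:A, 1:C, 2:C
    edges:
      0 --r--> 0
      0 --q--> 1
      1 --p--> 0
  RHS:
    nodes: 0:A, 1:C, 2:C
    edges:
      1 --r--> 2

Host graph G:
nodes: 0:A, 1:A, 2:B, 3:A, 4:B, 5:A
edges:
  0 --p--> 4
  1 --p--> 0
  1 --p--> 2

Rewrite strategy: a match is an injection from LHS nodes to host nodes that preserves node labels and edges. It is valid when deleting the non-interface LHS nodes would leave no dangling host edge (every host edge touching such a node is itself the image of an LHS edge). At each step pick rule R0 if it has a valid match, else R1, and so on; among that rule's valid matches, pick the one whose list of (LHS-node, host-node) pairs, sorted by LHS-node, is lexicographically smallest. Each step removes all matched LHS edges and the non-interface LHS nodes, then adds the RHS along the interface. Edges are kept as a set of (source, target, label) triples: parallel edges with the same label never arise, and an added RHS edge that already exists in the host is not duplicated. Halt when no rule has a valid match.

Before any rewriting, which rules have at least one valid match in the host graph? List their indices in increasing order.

Answer: [R0]

Derivation:
R0: 4 valid matches — {0↦0, 1↦4, 2↦3}, {0↦0, 1↦4, 2↦5}, {0↦1, 1↦2, 2↦3} (+1 more)
R1: no valid match — LHS pattern not found
R2: no valid match — LHS pattern not found
R3: no valid match — LHS pattern not found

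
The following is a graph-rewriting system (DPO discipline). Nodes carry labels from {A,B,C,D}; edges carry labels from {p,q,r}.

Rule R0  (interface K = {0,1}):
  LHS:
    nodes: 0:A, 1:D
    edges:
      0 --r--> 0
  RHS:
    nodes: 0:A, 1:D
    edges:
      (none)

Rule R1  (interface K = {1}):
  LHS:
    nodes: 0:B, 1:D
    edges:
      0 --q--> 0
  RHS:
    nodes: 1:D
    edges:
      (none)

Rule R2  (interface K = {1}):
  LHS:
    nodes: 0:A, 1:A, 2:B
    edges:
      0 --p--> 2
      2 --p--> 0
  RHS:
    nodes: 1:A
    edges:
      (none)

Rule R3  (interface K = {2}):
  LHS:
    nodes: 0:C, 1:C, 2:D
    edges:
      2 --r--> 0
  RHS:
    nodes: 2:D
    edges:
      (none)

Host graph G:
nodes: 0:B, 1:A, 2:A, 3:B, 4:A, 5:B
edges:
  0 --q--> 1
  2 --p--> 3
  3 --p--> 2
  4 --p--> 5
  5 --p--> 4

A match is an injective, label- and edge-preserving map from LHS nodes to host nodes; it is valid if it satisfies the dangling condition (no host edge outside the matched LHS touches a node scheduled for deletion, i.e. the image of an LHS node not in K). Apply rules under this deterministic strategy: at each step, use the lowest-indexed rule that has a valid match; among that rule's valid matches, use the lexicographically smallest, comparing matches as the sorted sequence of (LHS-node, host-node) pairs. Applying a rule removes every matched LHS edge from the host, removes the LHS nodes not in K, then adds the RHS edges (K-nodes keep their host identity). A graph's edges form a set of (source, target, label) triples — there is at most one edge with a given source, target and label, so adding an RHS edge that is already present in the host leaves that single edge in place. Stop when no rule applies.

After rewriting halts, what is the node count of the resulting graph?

Answer: 2

Rewrite trace:
initial: |V|=6 |E|=5  E = 0-q->1 2-p->3 3-p->2 4-p->5 5-p->4
step 1: apply R2 at {0↦2, 1↦1, 2↦3}  → |V|=4 |E|=3  E = 0-q->1 4-p->5 5-p->4
step 2: apply R2 at {0↦4, 1↦1, 2↦5}  → |V|=2 |E|=1  E = 0-q->1
final graph: no rule applies after step 2
NF nodes: {0:B, 1:A}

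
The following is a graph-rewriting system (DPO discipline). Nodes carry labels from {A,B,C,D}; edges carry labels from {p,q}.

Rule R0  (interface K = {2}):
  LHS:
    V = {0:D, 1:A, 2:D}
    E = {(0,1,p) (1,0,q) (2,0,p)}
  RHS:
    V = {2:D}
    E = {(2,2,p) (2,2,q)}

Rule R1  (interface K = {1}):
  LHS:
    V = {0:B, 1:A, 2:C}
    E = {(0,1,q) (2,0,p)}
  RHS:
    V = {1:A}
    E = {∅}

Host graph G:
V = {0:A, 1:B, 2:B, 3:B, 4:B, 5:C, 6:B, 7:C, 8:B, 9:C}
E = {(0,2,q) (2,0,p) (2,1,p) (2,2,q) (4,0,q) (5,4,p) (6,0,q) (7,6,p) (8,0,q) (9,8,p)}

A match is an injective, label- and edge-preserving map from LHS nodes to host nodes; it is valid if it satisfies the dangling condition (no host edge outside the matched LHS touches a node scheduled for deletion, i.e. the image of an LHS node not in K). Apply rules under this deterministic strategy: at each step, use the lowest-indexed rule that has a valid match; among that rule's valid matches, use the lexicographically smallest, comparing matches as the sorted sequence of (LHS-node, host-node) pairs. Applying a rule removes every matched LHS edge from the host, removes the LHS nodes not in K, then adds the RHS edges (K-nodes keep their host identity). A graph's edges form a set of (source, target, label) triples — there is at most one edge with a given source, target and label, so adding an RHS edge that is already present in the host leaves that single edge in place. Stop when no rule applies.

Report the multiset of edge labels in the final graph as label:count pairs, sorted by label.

Answer: p:2 q:2

Derivation:
[0] host  ⇒  10 nodes, 10 edges  {0-q->2 2-p->0 2-p->1 2-q->2 4-q->0 5-p->4 6-q->0 7-p->6 8-q->0 9-p->8}
[1] R1 @ {0↦4, 1↦0, 2↦5}  ⇒  8 nodes, 8 edges  {0-q->2 2-p->0 2-p->1 2-q->2 6-q->0 7-p->6 8-q->0 9-p->8}
[2] R1 @ {0↦6, 1↦0, 2↦7}  ⇒  6 nodes, 6 edges  {0-q->2 2-p->0 2-p->1 2-q->2 8-q->0 9-p->8}
[3] R1 @ {0↦8, 1↦0, 2↦9}  ⇒  4 nodes, 4 edges  {0-q->2 2-p->0 2-p->1 2-q->2}
halt: no rule applies after step 3
NF edges: [(0, 2, 'q'), (2, 0, 'p'), (2, 1, 'p'), (2, 2, 'q')]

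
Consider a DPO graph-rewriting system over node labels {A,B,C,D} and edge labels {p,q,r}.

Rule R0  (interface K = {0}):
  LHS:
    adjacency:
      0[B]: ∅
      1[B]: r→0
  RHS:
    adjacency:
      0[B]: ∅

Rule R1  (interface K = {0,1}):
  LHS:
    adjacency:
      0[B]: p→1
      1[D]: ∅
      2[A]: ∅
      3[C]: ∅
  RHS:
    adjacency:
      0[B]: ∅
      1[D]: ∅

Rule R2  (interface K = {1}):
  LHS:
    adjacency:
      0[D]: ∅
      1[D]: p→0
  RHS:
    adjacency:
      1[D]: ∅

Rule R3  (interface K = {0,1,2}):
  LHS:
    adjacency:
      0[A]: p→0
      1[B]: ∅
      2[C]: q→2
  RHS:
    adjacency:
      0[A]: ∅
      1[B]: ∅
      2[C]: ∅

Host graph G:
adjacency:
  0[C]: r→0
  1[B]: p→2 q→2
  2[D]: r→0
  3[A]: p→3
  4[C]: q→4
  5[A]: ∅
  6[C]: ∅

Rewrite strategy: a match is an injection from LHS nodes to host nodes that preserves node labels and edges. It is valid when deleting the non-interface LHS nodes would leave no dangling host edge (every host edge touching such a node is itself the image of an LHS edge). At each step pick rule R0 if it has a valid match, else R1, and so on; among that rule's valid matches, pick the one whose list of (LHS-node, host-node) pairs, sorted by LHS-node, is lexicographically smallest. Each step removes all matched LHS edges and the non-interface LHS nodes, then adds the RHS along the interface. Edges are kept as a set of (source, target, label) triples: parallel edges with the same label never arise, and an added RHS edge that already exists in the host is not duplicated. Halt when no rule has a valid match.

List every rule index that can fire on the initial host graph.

R0: no valid match — LHS pattern not found
R1: 1 valid match — {0↦1, 1↦2, 2↦5, 3↦6}
R2: no valid match — LHS pattern not found
R3: 1 valid match — {0↦3, 1↦1, 2↦4}

Answer: [R1,R3]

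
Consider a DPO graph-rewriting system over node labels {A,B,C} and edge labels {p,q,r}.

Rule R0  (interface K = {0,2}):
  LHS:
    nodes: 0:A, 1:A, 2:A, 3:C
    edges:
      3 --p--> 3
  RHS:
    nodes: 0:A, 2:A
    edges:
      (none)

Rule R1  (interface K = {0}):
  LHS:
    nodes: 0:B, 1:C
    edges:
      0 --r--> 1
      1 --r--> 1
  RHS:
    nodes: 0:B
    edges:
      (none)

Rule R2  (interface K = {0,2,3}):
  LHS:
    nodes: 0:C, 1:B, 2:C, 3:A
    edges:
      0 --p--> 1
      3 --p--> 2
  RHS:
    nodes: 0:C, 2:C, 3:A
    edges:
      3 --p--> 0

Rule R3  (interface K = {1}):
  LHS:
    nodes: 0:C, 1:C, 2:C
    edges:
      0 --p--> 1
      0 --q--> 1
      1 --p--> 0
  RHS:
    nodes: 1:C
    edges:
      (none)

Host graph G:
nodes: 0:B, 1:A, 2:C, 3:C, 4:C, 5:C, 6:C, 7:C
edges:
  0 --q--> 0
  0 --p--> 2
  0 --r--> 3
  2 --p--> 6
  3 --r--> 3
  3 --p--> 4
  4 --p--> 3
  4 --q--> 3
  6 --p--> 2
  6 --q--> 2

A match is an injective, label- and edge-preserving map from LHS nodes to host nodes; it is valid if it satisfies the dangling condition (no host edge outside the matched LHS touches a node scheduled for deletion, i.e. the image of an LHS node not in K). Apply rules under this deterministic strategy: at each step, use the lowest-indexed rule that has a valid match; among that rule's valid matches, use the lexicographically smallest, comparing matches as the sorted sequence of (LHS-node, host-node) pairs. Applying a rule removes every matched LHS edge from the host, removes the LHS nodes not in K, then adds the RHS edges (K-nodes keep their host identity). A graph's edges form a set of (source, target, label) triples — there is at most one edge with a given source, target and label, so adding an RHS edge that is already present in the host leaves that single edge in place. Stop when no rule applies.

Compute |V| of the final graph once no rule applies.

Answer: 3

Rewrite trace:
[0] host  ⇒  8 nodes, 10 edges  {0-q->0 0-p->2 0-r->3 2-p->6 3-r->3 3-p->4 4-p->3 4-q->3 6-p->2 6-q->2}
[1] R3 @ {0↦4, 1↦3, 2↦5}  ⇒  6 nodes, 7 edges  {0-q->0 0-p->2 0-r->3 2-p->6 3-r->3 6-p->2 6-q->2}
[2] R1 @ {0↦0, 1↦3}  ⇒  5 nodes, 5 edges  {0-q->0 0-p->2 2-p->6 6-p->2 6-q->2}
[3] R3 @ {0↦6, 1↦2, 2↦7}  ⇒  3 nodes, 2 edges  {0-q->0 0-p->2}
final graph: no rule applies after step 3
NF nodes: {0:B, 1:A, 2:C}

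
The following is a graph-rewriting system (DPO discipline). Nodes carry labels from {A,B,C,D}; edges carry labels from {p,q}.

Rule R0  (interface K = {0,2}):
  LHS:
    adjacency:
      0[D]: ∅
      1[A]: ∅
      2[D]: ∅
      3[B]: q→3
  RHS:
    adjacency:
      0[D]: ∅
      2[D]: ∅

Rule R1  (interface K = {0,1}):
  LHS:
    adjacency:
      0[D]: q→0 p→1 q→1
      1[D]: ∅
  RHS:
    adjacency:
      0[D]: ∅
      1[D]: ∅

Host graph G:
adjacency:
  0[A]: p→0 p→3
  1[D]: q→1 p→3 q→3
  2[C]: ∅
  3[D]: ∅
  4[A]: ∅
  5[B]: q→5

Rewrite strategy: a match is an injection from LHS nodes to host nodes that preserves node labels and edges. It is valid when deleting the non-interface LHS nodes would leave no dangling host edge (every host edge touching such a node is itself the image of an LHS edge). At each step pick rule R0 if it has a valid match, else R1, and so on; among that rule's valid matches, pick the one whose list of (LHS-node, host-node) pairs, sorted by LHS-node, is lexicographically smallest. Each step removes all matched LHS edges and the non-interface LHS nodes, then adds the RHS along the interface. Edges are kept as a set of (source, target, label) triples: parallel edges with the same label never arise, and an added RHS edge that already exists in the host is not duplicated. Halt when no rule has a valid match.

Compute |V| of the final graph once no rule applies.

Answer: 4

Derivation:
start.  V:6 E:6  edges: 0-p->0 0-p->3 1-q->1 1-p->3 1-q->3 5-q->5
1. fire R0 via {0↦1, 1↦4, 2↦3, 3↦5}  →  V:4 E:5  edges: 0-p->0 0-p->3 1-q->1 1-p->3 1-q->3
2. fire R1 via {0↦1, 1↦3}  →  V:4 E:2  edges: 0-p->0 0-p->3
halt: no rule applies after step 2
NF nodes: {0:A, 1:D, 2:C, 3:D}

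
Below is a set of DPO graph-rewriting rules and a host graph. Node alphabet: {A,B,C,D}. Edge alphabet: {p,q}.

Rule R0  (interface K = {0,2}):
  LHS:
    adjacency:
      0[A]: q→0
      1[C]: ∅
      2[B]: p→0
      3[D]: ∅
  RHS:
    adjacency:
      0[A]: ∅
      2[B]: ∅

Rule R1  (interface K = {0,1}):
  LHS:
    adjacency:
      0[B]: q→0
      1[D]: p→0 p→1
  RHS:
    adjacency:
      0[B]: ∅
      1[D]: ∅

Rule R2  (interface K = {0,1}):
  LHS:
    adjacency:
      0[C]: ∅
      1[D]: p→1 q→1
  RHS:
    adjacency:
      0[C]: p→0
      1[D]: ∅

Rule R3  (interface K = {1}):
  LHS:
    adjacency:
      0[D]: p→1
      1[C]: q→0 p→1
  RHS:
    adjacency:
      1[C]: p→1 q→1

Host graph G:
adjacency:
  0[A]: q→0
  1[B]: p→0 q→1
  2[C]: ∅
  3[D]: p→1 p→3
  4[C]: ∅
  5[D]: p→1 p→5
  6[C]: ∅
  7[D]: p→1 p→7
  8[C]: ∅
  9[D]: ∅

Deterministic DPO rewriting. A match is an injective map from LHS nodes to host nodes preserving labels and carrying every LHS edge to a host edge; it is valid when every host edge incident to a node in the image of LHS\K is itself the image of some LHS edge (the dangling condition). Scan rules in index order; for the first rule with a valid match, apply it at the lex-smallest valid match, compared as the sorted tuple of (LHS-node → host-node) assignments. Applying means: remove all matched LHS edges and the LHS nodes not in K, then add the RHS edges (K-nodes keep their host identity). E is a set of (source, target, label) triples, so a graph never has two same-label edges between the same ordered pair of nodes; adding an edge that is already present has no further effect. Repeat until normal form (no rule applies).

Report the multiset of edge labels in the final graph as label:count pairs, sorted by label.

Answer: p:4

Steps:
start.  V:10 E:9  edges: 0-q->0 1-p->0 1-q->1 3-p->1 3-p->3 5-p->1 5-p->5 7-p->1 7-p->7
1. fire R0 via {0↦0, 1↦2, 2↦1, 3↦9}  →  V:8 E:7  edges: 1-q->1 3-p->1 3-p->3 5-p->1 5-p->5 7-p->1 7-p->7
2. fire R1 via {0↦1, 1↦3}  →  V:8 E:4  edges: 5-p->1 5-p->5 7-p->1 7-p->7
normal form: no rule applies after step 2
NF edges: [(5, 1, 'p'), (5, 5, 'p'), (7, 1, 'p'), (7, 7, 'p')]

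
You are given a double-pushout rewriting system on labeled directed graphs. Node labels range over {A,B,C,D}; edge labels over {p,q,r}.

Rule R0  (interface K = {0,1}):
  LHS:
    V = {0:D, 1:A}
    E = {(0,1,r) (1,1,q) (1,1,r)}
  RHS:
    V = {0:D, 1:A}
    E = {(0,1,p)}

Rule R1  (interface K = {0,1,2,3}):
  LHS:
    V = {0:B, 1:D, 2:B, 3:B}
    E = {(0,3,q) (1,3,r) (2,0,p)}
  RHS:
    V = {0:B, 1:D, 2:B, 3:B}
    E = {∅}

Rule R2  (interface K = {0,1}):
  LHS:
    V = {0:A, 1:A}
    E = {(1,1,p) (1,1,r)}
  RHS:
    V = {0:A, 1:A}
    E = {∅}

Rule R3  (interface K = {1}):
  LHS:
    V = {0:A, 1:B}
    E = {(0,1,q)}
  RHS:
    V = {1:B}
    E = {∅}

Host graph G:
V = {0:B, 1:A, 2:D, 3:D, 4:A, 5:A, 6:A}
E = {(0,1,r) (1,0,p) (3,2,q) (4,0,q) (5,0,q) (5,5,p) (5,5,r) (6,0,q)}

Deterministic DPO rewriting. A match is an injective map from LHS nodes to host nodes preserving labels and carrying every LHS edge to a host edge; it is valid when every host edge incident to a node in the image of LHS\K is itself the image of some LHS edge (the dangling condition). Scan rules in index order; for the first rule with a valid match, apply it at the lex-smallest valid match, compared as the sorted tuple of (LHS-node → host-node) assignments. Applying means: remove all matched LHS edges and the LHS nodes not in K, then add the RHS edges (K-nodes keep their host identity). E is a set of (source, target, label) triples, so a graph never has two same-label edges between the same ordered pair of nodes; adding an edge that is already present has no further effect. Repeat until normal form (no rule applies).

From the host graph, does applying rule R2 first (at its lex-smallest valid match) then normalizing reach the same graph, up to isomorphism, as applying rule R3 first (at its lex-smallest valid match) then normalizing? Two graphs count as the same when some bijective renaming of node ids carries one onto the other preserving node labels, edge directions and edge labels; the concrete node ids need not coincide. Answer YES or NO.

Answer: YES

Derivation:
branch R2-first: apply at {0↦1, 1↦5} → |E|=6, then 3 more step(s) → NF |V|=4 |E|=3 V={0:B, 1:A, 2:D, 3:D} E=0-r->1 1-p->0 3-q->2
branch R3-first: apply at {0↦4, 1↦0} → |E|=7, then 3 more step(s) → NF |V|=4 |E|=3 V={0:B, 1:A, 2:D, 3:D} E=0-r->1 1-p->0 3-q->2
graphs isomorphic (equal up to label-preserving node renaming)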